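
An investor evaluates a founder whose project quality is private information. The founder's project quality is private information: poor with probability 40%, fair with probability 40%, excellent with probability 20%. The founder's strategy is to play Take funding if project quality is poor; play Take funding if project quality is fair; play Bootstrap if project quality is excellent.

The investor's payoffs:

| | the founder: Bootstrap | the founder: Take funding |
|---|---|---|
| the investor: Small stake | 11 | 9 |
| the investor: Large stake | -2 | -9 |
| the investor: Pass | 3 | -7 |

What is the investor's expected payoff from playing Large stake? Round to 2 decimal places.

-7.60

Take the expectation over the founder's project quality, weighting each type's action by its prior probability.
E[Large stake] = 0.4·(-9) + 0.4·(-9) + 0.2·(-2) = (-3.6) + (-3.6) + (-0.4) = -7.6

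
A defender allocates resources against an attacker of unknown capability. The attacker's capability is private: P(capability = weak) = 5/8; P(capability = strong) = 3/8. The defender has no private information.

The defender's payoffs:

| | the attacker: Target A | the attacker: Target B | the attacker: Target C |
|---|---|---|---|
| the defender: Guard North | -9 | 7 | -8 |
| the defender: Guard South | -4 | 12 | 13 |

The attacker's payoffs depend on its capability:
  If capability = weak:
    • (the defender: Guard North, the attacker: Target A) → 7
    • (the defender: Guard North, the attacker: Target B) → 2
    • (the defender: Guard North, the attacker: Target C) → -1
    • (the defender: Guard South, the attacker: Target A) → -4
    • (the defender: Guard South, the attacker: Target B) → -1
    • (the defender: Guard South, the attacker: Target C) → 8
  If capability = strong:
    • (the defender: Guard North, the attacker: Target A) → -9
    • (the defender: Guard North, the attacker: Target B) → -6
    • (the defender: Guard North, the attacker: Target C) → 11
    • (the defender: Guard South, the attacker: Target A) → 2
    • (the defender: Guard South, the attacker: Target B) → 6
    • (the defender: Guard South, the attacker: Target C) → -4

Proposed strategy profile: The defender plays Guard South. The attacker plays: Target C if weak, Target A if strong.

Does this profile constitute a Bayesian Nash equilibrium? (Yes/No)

No

A profile is a BNE iff every type of every player is best-responding given beliefs about the other side.
The defender plays Guard South: E[Guard South] = 5/8·(13) + 3/8·(-4) = 53/8; E[Guard North] = -67/8. Best-responding. ✓
The attacker (capability weak), facing Guard South: Target A gives -4, Target B gives -1, Target C gives 8. Proposed Target C is best. ✓
The attacker (capability strong), facing Guard South: Target A gives 2, Target B gives 6, Target C gives -4. Proposed Target A is not best — profitable deviation exists. ✗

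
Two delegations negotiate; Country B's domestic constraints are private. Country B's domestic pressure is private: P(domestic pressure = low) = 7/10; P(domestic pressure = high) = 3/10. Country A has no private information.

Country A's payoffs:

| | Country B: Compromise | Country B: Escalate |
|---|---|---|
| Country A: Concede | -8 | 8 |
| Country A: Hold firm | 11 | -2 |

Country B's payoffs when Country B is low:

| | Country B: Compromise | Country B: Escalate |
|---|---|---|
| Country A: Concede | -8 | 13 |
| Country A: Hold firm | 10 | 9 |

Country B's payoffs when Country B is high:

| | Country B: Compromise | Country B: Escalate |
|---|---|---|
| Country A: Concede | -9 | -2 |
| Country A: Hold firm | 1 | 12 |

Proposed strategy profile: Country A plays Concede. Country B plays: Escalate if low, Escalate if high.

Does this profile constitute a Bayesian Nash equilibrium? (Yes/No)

Country A plays Concede: E[Concede] = 7/10·(8) + 3/10·(8) = 8; E[Hold firm] = -2. Best-responding. ✓
Country B (domestic pressure low), facing Concede: Compromise gives -8, Escalate gives 13. Proposed Escalate is best. ✓
Country B (domestic pressure high), facing Concede: Compromise gives -9, Escalate gives -2. Proposed Escalate is best. ✓

Yes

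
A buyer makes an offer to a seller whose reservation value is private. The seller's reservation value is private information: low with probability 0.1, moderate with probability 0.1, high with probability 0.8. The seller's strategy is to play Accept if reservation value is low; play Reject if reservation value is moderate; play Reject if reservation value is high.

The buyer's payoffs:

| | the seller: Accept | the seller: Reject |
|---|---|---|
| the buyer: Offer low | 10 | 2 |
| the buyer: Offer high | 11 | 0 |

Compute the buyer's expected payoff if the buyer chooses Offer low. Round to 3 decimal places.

2.800

Take the expectation over the seller's reservation value, weighting each type's action by its prior probability.
E[Offer low] = 0.1·10 + 0.1·2 + 0.8·2 = 1 + 0.2 + 1.6 = 2.8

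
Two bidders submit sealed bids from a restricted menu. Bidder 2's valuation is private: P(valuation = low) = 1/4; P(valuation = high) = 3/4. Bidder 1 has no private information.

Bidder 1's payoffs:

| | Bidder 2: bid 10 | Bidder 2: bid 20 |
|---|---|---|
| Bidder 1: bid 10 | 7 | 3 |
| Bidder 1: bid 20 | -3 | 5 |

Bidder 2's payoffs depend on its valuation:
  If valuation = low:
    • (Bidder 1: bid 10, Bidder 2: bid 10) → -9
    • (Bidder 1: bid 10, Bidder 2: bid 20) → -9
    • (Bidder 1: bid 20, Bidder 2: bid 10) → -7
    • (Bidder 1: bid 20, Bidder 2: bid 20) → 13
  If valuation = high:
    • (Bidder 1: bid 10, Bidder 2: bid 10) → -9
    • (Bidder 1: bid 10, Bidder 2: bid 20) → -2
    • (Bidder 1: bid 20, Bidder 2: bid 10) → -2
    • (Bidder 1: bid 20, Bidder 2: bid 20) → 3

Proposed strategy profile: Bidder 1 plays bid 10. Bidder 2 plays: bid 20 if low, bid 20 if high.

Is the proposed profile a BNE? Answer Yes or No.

No

Bidder 1 plays bid 10: E[bid 10] = 1/4·(3) + 3/4·(3) = 3; E[bid 20] = 5. Not best-responding. ✗
Bidder 2 (valuation low), facing bid 10: bid 10 gives -9, bid 20 gives -9. Proposed bid 20 is best. ✓
Bidder 2 (valuation high), facing bid 10: bid 10 gives -9, bid 20 gives -2. Proposed bid 20 is best. ✓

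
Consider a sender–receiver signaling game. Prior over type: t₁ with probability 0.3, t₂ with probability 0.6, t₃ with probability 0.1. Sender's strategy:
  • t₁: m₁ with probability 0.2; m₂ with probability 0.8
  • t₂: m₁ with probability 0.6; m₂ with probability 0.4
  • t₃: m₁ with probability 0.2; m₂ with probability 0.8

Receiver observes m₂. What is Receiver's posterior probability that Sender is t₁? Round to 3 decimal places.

P(m₂) = 0.3·0.8 + 0.6·0.4 + 0.1·0.8 = 0.56
P(t₁ | m₂) = (0.3·0.8) / 0.56 = 0.24 / 0.56 = 0.428571

0.429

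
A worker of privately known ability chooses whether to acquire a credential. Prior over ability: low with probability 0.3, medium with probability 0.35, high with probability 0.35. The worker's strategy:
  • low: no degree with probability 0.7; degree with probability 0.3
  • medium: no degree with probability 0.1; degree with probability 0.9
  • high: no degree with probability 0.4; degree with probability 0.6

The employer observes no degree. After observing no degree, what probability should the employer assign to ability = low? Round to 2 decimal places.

P(no degree) = 0.3·0.7 + 0.35·0.1 + 0.35·0.4 = 0.385
P(low | no degree) = (0.3·0.7) / 0.385 = 0.21 / 0.385 = 0.545455

0.55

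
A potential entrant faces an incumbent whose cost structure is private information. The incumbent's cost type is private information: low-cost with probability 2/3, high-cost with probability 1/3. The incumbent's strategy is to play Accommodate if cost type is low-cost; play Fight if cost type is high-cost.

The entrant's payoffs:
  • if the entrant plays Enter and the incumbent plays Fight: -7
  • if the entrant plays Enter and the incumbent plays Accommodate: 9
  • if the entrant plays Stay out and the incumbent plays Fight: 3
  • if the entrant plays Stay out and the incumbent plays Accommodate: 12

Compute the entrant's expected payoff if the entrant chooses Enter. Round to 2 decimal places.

3.67

E[Enter] = 2/3·9 + 1/3·(-7) = 6 + (-7/3) = 11/3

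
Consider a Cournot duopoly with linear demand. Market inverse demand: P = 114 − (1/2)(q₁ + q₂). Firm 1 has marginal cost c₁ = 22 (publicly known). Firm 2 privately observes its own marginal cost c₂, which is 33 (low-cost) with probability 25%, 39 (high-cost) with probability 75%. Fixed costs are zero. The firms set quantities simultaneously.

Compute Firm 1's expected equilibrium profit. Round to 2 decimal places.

2568.06

Type-c best response for Firm 2: q₂(c) = (114 − c) − q₁/2.
Firm 1 maximizes expected profit; its first-order condition is 114 − q₁ − (1/2)E[q₂] − 22 = 0.
Substituting E[q₂] and solving: E[c₂] = 37.5, so q₁ = (114 − 2·22 + 37.5)/(3/2) = 71.6667.
E[P] = 114 − (1/2)·(q₁ + E[q₂]) = 57.8333; Firm 1's expected profit = (E[P] − 22)·q₁ = (57.8333 − 22)·71.6667 = 2568.06.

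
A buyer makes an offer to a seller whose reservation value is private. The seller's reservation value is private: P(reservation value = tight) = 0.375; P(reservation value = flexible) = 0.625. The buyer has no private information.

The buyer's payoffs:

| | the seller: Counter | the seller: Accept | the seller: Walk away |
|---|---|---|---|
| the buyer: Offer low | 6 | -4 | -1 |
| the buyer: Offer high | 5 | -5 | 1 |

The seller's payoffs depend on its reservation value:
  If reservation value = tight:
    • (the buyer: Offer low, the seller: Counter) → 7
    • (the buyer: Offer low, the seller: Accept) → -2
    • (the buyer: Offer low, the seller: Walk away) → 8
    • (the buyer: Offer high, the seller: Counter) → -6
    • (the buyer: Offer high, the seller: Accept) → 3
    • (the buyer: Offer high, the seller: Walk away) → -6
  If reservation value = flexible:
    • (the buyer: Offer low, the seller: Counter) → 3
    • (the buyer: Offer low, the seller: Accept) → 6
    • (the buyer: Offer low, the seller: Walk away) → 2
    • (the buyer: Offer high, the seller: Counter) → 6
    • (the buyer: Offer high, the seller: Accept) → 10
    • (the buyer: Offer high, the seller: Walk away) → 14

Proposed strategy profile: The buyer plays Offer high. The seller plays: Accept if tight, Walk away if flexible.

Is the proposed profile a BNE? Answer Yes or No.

A profile is a BNE iff every type of every player is best-responding given beliefs about the other side.
The buyer plays Offer high: E[Offer high] = 0.375·(-5) + 0.625·(1) = -1.25; E[Offer low] = -2.125. Best-responding. ✓
The seller (reservation value tight), facing Offer high: Counter gives -6, Accept gives 3, Walk away gives -6. Proposed Accept is best. ✓
The seller (reservation value flexible), facing Offer high: Counter gives 6, Accept gives 10, Walk away gives 14. Proposed Walk away is best. ✓

Yes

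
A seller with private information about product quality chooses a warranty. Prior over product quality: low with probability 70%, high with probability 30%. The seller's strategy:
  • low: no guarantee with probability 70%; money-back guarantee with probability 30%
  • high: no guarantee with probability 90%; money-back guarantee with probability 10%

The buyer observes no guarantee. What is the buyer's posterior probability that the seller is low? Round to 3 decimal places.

0.645

Apply Bayes' rule using the sender's strategy as the likelihood.
P(no guarantee) = 0.7·0.7 + 0.3·0.9 = 0.76
P(low | no guarantee) = (0.7·0.7) / 0.76 = 0.49 / 0.76 = 0.644737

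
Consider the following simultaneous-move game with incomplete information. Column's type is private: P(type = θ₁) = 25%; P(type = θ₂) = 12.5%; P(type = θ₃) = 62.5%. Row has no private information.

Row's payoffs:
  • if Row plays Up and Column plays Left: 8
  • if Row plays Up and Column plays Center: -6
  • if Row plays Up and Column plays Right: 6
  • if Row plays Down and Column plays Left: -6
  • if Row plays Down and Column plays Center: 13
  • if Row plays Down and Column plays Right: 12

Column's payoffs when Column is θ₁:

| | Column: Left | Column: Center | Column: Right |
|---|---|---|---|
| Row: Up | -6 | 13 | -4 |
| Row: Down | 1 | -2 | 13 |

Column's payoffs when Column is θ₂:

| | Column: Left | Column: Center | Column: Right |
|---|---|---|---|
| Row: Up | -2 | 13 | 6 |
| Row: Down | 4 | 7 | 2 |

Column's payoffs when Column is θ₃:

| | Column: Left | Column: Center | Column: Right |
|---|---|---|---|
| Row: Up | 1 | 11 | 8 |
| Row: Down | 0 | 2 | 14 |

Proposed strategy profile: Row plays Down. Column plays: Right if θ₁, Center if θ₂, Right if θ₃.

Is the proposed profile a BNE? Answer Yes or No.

Yes

A profile is a BNE iff every type of every player is best-responding given beliefs about the other side.
Row plays Down: E[Down] = 0.25·(12) + 0.125·(13) + 0.625·(12) = 12.125; E[Up] = 4.5. Best-responding. ✓
Column (type θ₁), facing Down: Left gives 1, Center gives -2, Right gives 13. Proposed Right is best. ✓
Column (type θ₂), facing Down: Left gives 4, Center gives 7, Right gives 2. Proposed Center is best. ✓
Column (type θ₃), facing Down: Left gives 0, Center gives 2, Right gives 14. Proposed Right is best. ✓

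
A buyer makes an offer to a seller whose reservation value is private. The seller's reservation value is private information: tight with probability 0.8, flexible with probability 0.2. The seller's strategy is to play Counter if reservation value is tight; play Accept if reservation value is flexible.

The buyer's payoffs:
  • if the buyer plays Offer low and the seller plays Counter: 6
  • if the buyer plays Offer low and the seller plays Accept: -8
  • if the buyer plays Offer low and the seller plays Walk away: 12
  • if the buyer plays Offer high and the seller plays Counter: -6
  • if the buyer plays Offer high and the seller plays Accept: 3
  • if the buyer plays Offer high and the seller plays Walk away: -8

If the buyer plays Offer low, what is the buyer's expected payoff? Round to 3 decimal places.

3.200

Take the expectation over the seller's reservation value, weighting each type's action by its prior probability.
E[Offer low] = 0.8·6 + 0.2·(-8) = 4.8 + (-1.6) = 3.2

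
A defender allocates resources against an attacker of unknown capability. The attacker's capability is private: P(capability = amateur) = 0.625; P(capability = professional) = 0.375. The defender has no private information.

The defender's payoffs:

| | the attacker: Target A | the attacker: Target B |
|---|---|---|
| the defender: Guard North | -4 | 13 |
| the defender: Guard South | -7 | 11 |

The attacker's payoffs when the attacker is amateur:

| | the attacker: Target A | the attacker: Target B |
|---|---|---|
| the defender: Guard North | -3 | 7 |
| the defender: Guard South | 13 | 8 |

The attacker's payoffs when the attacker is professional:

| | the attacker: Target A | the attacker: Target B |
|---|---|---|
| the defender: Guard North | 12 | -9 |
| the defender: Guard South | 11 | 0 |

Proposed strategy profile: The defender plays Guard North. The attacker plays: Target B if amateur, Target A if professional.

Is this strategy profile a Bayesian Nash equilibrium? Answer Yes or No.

Yes

The defender plays Guard North: E[Guard North] = 0.625·(13) + 0.375·(-4) = 6.625; E[Guard South] = 4.25. Best-responding. ✓
The attacker (capability amateur), facing Guard North: Target A gives -3, Target B gives 7. Proposed Target B is best. ✓
The attacker (capability professional), facing Guard North: Target A gives 12, Target B gives -9. Proposed Target A is best. ✓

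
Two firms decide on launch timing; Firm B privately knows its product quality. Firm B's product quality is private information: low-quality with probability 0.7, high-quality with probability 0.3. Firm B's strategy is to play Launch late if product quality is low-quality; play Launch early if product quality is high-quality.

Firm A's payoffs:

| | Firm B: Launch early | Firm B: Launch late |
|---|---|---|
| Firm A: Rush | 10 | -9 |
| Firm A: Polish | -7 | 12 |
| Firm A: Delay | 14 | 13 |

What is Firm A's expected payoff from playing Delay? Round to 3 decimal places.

13.300

E[Delay] = 0.7·13 + 0.3·14 = 9.1 + 4.2 = 13.3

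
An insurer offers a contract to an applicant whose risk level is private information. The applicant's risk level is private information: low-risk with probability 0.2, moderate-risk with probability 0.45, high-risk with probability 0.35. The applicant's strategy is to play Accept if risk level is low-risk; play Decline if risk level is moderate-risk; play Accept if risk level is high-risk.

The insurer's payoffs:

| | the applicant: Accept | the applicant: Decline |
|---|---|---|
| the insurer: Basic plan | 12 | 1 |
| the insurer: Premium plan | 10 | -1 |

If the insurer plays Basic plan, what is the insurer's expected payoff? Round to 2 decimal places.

7.05

Take the expectation over the applicant's risk level, weighting each type's action by its prior probability.
E[Basic plan] = 0.2·12 + 0.45·1 + 0.35·12 = 2.4 + 0.45 + 4.2 = 7.05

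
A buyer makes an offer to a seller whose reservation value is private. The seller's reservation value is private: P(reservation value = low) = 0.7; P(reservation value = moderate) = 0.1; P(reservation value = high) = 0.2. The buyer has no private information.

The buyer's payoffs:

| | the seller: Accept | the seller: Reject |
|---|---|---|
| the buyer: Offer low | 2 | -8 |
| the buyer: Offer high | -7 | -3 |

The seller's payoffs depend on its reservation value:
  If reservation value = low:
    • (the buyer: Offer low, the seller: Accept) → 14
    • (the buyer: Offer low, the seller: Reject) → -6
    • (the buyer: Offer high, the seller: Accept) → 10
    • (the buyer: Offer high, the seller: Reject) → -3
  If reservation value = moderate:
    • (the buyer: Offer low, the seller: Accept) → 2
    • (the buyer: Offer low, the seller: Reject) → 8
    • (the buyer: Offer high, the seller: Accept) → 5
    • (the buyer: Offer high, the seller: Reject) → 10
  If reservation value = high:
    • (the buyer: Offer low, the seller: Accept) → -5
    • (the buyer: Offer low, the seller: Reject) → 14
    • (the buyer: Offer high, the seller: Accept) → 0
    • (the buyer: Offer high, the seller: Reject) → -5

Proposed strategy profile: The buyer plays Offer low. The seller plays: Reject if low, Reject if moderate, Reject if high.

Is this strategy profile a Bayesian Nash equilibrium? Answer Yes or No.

No

The buyer plays Offer low: E[Offer low] = 0.7·(-8) + 0.1·(-8) + 0.2·(-8) = -8; E[Offer high] = -3. Not best-responding. ✗
The seller (reservation value low), facing Offer low: Accept gives 14, Reject gives -6. Proposed Reject is not best — profitable deviation exists. ✗
The seller (reservation value moderate), facing Offer low: Accept gives 2, Reject gives 8. Proposed Reject is best. ✓
The seller (reservation value high), facing Offer low: Accept gives -5, Reject gives 14. Proposed Reject is best. ✓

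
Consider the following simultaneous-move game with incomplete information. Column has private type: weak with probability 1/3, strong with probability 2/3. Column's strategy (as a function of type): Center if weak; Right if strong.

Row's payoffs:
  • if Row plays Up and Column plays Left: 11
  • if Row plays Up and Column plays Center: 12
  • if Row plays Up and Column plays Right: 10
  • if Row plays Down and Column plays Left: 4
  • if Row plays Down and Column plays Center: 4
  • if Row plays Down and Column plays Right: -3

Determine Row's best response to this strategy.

Up

E[Up] = 1/3·(12) + 2/3·(10) = 32/3
E[Down] = 1/3·(4) + 2/3·(-3) = -2/3
Best response: Up (32/3 is the largest).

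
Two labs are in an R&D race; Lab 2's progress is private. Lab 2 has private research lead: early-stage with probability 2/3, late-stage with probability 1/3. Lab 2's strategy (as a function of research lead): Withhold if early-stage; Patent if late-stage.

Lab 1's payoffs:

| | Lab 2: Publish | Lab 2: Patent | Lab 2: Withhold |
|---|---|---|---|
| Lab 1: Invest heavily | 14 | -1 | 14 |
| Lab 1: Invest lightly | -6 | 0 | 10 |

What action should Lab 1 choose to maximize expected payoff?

Invest heavily

E[Invest heavily] = 2/3·(14) + 1/3·(-1) = 9
E[Invest lightly] = 2/3·(10) + 1/3·(0) = 20/3
Best response: Invest heavily (9 is the largest).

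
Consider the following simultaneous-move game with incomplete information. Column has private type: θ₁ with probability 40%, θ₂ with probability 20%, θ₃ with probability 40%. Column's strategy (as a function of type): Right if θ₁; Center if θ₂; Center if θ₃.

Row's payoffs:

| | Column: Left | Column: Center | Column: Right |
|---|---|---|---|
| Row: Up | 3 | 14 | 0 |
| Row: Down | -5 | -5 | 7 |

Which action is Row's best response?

Up

E[Up] = 0.4·(0) + 0.2·(14) + 0.4·(14) = 8.4
E[Down] = 0.4·(7) + 0.2·(-5) + 0.4·(-5) = -0.2
Best response: Up (8.4 is the largest).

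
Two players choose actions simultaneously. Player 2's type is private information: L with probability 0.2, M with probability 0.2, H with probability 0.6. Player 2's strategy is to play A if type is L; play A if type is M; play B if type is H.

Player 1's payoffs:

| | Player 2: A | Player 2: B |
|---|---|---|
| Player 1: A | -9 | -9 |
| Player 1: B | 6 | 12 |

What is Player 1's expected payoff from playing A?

-9

E[A] = 0.2·(-9) + 0.2·(-9) + 0.6·(-9) = (-1.8) + (-1.8) + (-5.4) = -9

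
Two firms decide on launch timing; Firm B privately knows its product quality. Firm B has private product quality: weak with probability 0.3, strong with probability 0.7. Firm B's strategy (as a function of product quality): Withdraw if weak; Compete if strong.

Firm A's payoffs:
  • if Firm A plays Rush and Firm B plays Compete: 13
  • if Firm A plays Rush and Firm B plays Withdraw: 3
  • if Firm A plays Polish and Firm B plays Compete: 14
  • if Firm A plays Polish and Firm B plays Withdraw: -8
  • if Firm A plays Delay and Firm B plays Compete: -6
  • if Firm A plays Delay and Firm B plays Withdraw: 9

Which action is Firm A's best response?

Rush

Compute Firm A's expected payoff for each action, taking the expectation over Firm B's type.
E[Rush] = 0.3·(3) + 0.7·(13) = 10
E[Polish] = 0.3·(-8) + 0.7·(14) = 7.4
E[Delay] = 0.3·(9) + 0.7·(-6) = -1.5
Best response: Rush (10 is the largest).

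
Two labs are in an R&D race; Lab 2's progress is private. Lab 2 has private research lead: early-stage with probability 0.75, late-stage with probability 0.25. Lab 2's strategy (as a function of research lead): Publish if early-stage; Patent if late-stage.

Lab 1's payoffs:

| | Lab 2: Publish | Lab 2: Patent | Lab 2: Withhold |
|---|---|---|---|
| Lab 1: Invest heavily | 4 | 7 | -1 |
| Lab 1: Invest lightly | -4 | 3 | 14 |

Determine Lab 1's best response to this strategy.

Invest heavily

E[Invest heavily] = 0.75·(4) + 0.25·(7) = 4.75
E[Invest lightly] = 0.75·(-4) + 0.25·(3) = -2.25
Best response: Invest heavily (4.75 is the largest).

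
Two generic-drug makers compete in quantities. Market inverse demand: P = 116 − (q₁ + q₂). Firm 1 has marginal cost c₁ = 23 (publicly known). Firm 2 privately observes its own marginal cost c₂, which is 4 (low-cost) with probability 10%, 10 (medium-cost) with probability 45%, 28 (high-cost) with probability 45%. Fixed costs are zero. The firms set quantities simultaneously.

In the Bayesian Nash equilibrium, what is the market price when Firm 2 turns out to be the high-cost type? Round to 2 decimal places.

57.42

Type-c best response for Firm 2: q₂(c) = (116 − c)/2 − q₁/2.
Firm 1 maximizes expected profit; its first-order condition is 116 − 2q₁ − E[q₂] − 23 = 0.
Substituting E[q₂] and solving: E[c₂] = 17.5, so q₁ = (116 − 2·23 + 17.5)/3 = 29.1667.
q₂(high-cost) = 29.4167, so P = 116 − (29.1667 + 29.4167) = 57.4167.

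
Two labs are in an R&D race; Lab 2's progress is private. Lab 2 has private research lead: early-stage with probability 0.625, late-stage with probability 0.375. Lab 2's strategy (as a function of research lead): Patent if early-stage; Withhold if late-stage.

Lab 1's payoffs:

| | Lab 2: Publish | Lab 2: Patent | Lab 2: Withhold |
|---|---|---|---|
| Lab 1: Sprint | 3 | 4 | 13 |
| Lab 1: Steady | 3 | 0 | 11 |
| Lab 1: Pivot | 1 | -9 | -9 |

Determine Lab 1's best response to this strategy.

Sprint

E[Sprint] = 0.625·(4) + 0.375·(13) = 7.375
E[Steady] = 0.625·(0) + 0.375·(11) = 4.125
E[Pivot] = 0.625·(-9) + 0.375·(-9) = -9
Best response: Sprint (7.375 is the largest).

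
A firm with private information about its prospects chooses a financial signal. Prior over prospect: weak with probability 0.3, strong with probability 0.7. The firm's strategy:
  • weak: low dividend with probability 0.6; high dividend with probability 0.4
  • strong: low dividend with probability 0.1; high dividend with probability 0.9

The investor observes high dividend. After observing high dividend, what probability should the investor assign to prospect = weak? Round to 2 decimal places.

0.16

P(high dividend) = 0.3·0.4 + 0.7·0.9 = 0.75
P(weak | high dividend) = (0.3·0.4) / 0.75 = 0.12 / 0.75 = 0.16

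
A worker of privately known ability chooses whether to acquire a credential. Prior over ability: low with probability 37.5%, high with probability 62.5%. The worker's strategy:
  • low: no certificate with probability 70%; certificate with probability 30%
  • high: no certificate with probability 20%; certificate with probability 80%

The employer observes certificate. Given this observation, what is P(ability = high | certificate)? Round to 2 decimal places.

0.82

P(certificate) = 0.375·0.3 + 0.625·0.8 = 0.6125
P(high | certificate) = (0.625·0.8) / 0.6125 = 0.5 / 0.6125 = 0.816327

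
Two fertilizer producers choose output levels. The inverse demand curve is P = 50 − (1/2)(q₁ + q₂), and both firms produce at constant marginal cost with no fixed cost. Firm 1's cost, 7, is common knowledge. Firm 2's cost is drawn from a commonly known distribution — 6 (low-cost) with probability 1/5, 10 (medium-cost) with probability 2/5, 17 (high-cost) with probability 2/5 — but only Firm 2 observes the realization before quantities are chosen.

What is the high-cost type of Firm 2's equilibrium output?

Firm 2 with cost c maximizes (50 − (1/2)(q₁+q₂) − c)·q₂, giving q₂(c) = (50 − c − (1/2)q₁).
E[c₂] = 1/5·6 + 2/5·10 + 2/5·17 = 12
Firm 1's FOC against E[q₂] yields q₁ = (50 − 2·7 + E[c₂])/(3/2) = (50 − 14 + 12)/(3/2) = 32.
q₂(high-cost) = (50 − 17 − (1/2)·32) = 17.

17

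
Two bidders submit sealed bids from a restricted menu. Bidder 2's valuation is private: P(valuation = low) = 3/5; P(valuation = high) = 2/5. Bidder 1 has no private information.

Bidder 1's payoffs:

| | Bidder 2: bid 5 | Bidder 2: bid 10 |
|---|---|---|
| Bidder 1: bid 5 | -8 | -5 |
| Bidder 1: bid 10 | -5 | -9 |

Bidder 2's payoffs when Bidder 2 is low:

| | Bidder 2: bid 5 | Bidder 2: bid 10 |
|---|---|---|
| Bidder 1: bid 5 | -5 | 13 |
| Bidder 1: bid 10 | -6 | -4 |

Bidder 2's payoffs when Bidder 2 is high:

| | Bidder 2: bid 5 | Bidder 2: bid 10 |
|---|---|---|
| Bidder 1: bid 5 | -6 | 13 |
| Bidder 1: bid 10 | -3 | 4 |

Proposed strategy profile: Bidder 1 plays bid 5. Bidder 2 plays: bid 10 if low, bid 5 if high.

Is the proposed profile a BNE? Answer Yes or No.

No

Bidder 1 plays bid 5: E[bid 5] = 3/5·(-5) + 2/5·(-8) = -31/5; E[bid 10] = -37/5. Best-responding. ✓
Bidder 2 (valuation low), facing bid 5: bid 5 gives -5, bid 10 gives 13. Proposed bid 10 is best. ✓
Bidder 2 (valuation high), facing bid 5: bid 5 gives -6, bid 10 gives 13. Proposed bid 5 is not best — profitable deviation exists. ✗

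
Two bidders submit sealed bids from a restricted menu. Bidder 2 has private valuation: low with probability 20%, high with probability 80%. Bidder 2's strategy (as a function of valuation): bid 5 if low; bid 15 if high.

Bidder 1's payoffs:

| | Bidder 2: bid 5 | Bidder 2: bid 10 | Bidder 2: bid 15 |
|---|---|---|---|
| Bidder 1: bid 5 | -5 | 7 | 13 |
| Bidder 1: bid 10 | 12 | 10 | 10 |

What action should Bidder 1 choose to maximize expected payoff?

bid 10

E[bid 5] = 0.2·(-5) + 0.8·(13) = 9.4
E[bid 10] = 0.2·(12) + 0.8·(10) = 10.4
Best response: bid 10 (10.4 is the largest).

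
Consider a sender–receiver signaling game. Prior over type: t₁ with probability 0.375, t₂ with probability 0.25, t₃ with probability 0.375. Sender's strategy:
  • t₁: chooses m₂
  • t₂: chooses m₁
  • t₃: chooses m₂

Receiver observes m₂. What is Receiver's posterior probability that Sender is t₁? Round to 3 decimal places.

P(m₂) = 0.375·1 + 0.25·0 + 0.375·1 = 0.75
P(t₁ | m₂) = (0.375·1) / 0.75 = 0.375 / 0.75 = 0.5

0.500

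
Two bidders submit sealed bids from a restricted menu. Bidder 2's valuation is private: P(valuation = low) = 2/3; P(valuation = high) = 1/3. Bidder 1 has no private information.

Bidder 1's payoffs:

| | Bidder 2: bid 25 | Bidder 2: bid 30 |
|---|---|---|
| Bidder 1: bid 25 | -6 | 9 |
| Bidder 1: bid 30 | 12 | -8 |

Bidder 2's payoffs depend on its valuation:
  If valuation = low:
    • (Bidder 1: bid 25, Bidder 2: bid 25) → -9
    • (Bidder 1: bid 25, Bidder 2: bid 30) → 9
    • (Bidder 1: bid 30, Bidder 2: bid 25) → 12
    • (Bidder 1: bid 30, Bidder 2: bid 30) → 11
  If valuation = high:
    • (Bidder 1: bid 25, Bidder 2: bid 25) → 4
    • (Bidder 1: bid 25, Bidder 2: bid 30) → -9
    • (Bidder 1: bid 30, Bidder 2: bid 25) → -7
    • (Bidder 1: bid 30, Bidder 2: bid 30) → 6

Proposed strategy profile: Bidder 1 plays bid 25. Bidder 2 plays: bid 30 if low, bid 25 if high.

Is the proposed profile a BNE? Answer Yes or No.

Yes

Bidder 1 plays bid 25: E[bid 25] = 2/3·(9) + 1/3·(-6) = 4; E[bid 30] = -4/3. Best-responding. ✓
Bidder 2 (valuation low), facing bid 25: bid 25 gives -9, bid 30 gives 9. Proposed bid 30 is best. ✓
Bidder 2 (valuation high), facing bid 25: bid 25 gives 4, bid 30 gives -9. Proposed bid 25 is best. ✓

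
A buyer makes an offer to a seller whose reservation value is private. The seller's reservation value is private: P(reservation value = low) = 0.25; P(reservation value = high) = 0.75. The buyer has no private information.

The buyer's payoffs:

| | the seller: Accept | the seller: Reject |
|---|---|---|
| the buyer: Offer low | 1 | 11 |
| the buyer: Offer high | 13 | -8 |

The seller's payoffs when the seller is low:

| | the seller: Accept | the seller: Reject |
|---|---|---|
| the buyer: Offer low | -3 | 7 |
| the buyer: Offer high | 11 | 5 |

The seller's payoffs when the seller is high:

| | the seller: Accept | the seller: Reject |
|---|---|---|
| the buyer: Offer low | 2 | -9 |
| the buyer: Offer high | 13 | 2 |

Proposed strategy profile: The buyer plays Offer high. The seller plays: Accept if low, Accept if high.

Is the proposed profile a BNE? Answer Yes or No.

Yes

A profile is a BNE iff every type of every player is best-responding given beliefs about the other side.
The buyer plays Offer high: E[Offer high] = 0.25·(13) + 0.75·(13) = 13; E[Offer low] = 1. Best-responding. ✓
The seller (reservation value low), facing Offer high: Accept gives 11, Reject gives 5. Proposed Accept is best. ✓
The seller (reservation value high), facing Offer high: Accept gives 13, Reject gives 2. Proposed Accept is best. ✓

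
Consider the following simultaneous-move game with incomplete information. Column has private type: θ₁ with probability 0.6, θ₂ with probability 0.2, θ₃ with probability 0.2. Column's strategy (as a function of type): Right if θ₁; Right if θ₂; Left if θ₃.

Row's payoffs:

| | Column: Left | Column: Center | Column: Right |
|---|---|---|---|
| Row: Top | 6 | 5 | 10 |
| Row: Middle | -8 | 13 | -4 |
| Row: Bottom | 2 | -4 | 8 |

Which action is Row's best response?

Compute Row's expected payoff for each action, taking the expectation over Column's type.
E[Top] = 0.6·(10) + 0.2·(10) + 0.2·(6) = 9.2
E[Middle] = 0.6·(-4) + 0.2·(-4) + 0.2·(-8) = -4.8
E[Bottom] = 0.6·(8) + 0.2·(8) + 0.2·(2) = 6.8
Best response: Top (9.2 is the largest).

Top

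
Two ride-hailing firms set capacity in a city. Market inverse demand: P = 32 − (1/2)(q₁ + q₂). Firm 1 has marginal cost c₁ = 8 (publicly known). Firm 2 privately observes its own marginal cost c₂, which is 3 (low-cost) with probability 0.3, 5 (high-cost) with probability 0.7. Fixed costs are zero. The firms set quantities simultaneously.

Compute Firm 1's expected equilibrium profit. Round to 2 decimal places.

Firm 2 with cost c maximizes (32 − (1/2)(q₁+q₂) − c)·q₂, giving q₂(c) = (32 − c − (1/2)q₁).
E[c₂] = 0.3·3 + 0.7·5 = 4.4
Firm 1's FOC against E[q₂] yields q₁ = (32 − 2·8 + E[c₂])/(3/2) = (32 − 16 + 4.4)/(3/2) = 13.6.
E[P] = 32 − (1/2)·(q₁ + E[q₂]) = 14.8; Firm 1's expected profit = (E[P] − 8)·q₁ = (14.8 − 8)·13.6 = 92.48.

92.48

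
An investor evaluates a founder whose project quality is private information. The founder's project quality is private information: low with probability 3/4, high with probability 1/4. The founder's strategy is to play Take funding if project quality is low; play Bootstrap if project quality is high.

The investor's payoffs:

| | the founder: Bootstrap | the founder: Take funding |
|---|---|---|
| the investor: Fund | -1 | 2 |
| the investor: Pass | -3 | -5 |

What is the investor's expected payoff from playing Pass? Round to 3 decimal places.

E[Pass] = 3/4·(-5) + 1/4·(-3) = (-15/4) + (-3/4) = -9/2

-4.500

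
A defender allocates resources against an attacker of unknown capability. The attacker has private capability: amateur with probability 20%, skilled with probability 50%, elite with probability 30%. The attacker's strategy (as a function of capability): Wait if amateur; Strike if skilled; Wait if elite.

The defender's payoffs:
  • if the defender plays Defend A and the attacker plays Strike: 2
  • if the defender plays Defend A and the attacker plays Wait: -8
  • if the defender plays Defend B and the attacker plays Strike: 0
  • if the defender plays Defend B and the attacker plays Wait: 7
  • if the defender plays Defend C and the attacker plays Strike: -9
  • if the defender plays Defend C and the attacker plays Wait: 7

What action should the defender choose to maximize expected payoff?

Defend B

E[Defend A] = 0.2·(-8) + 0.5·(2) + 0.3·(-8) = -3
E[Defend B] = 0.2·(7) + 0.5·(0) + 0.3·(7) = 3.5
E[Defend C] = 0.2·(7) + 0.5·(-9) + 0.3·(7) = -1
Best response: Defend B (3.5 is the largest).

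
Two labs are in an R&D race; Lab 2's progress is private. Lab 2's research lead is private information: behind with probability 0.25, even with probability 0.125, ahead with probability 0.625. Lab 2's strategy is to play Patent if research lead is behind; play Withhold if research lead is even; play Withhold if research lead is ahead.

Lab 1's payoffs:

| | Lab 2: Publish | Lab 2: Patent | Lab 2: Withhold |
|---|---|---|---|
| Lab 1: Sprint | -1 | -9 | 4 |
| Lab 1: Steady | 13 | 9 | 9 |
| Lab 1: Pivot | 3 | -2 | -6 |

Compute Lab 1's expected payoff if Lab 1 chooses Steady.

9

Take the expectation over Lab 2's research lead, weighting each type's action by its prior probability.
E[Steady] = 0.25·9 + 0.125·9 + 0.625·9 = 2.25 + 1.125 + 5.625 = 9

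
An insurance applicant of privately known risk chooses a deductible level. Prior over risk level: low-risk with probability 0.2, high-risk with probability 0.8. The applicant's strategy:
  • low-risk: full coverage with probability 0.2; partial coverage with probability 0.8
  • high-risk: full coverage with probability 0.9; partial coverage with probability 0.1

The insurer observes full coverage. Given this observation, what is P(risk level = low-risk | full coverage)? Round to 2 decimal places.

0.05

Apply Bayes' rule using the sender's strategy as the likelihood.
P(full coverage) = 0.2·0.2 + 0.8·0.9 = 0.76
P(low-risk | full coverage) = (0.2·0.2) / 0.76 = 0.04 / 0.76 = 0.0526316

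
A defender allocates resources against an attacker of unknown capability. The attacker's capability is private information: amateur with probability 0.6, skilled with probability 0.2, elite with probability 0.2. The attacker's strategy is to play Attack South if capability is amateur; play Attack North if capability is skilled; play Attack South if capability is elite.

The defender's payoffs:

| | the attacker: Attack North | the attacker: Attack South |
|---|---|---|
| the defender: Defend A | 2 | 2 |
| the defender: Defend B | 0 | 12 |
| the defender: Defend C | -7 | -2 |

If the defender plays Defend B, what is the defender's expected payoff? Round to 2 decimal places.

E[Defend B] = 0.6·12 + 0.2·0 + 0.2·12 = 7.2 + 0 + 2.4 = 9.6

9.60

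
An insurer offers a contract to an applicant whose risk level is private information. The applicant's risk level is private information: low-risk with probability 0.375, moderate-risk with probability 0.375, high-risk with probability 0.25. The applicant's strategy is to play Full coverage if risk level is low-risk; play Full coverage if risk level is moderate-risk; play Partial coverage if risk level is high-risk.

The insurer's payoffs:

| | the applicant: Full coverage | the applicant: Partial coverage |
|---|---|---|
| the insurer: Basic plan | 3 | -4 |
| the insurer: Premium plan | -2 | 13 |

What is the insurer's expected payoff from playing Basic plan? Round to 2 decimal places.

1.25

E[Basic plan] = 0.375·3 + 0.375·3 + 0.25·(-4) = 1.125 + 1.125 + (-1) = 1.25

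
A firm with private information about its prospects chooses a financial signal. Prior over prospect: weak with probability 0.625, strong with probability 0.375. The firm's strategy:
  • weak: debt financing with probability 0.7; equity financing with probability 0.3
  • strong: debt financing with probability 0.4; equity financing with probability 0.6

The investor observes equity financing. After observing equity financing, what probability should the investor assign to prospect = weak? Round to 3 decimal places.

0.455

Apply Bayes' rule using the sender's strategy as the likelihood.
P(equity financing) = 0.625·0.3 + 0.375·0.6 = 0.4125
P(weak | equity financing) = (0.625·0.3) / 0.4125 = 0.1875 / 0.4125 = 0.454545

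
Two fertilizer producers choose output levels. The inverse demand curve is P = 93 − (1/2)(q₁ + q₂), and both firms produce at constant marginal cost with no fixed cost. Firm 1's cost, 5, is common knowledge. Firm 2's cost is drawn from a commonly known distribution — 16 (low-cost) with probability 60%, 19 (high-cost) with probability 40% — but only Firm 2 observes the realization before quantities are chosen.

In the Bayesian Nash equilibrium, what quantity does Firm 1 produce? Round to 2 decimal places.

66.80

Firm 2 with cost c maximizes (93 − (1/2)(q₁+q₂) − c)·q₂, giving q₂(c) = (93 − c − (1/2)q₁).
E[c₂] = 0.6·16 + 0.4·19 = 17.2
Firm 1's FOC against E[q₂] yields q₁ = (93 − 2·5 + E[c₂])/(3/2) = (93 − 10 + 17.2)/(3/2) = 66.8.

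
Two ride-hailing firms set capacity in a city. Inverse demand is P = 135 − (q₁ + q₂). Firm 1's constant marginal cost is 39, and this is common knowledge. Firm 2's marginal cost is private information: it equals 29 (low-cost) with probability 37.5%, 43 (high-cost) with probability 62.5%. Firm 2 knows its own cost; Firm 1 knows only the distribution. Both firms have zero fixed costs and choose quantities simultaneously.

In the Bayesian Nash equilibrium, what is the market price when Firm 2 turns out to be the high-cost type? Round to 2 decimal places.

73.21

Type-c best response for Firm 2: q₂(c) = (135 − c)/2 − q₁/2.
Firm 1 maximizes expected profit; its first-order condition is 135 − 2q₁ − E[q₂] − 39 = 0.
Substituting E[q₂] and solving: E[c₂] = 37.75, so q₁ = (135 − 2·39 + 37.75)/3 = 31.5833.
q₂(high-cost) = 30.2083, so P = 135 − (31.5833 + 30.2083) = 73.2083.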